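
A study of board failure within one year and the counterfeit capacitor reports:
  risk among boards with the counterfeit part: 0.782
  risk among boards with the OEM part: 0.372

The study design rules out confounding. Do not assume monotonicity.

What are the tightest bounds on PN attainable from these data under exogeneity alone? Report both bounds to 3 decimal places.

Let p₁ = 0.782, p₀ = 0.372.
Under exogeneity alone the bounds on PN are max{0,(p₁−p₀)/p₁} ≤ PN ≤ min{1,(1−p₀)/p₁}.
  lower = (p₁ − p₀)/p₁ = 0.41 / 0.782 ≈ 0.5243
  upper = min{1, (1 − p₀)/p₁} = 0.628 / 0.782 ≈ 0.8031

0.524 ≤ PN ≤ 0.803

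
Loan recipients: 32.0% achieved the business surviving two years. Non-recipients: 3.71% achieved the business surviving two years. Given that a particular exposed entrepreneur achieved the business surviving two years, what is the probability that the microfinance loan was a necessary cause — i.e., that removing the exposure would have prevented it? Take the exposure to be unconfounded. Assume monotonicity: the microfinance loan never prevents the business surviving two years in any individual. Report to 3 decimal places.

PN ≈ 0.884

p₁ = 0.32, p₀ = 0.0371.
Under exogeneity and monotonicity, PN = (p₁ − p₀) / p₁.
PN = (0.32 − 0.0371) / 0.32 = 0.2829 / 0.32 ≈ 0.8841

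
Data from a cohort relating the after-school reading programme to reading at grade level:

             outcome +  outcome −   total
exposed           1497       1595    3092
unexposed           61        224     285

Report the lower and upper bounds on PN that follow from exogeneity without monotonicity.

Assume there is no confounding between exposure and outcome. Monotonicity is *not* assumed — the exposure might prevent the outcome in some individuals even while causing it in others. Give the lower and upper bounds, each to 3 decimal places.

0.558 ≤ PN ≤ 1.000

p₁ = P(outcome | exposed) = 1497/3092 = 0.48415
p₀ = P(outcome | unexposed) = 61/285 = 0.21404
Under exogeneity alone the bounds on PN are max{0,(p₁−p₀)/p₁} ≤ PN ≤ min{1,(1−p₀)/p₁}.
  lower = (p₁ − p₀)/p₁ = 0.27012 / 0.48415 ≈ 0.5579
  upper = min{1, (1 − p₀)/p₁} = 0.78596 / 0.48415 ≈ 1.6234 → capped at 1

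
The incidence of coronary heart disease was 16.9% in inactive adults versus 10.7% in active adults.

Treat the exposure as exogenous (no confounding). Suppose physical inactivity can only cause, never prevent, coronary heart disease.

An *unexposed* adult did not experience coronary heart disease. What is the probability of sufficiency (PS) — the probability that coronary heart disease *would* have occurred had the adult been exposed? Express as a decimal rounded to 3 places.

p₁ = 0.169, p₀ = 0.107.
Under exogeneity and monotonicity, PS = (p₁ − p₀) / (1 − p₀).
PS = (0.169 − 0.107) / (1 − 0.107) = 0.062 / 0.893 ≈ 0.0694

PS ≈ 0.069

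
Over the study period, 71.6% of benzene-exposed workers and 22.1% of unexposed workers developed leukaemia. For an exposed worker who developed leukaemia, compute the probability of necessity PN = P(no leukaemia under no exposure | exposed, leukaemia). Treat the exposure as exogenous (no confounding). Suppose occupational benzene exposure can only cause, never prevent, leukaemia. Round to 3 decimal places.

p₁ = 0.716, p₀ = 0.221.
Under exogeneity and monotonicity, PN = (p₁ − p₀) / p₁.
PN = (0.716 − 0.221) / 0.716 = 0.495 / 0.716 ≈ 0.6913

PN ≈ 0.691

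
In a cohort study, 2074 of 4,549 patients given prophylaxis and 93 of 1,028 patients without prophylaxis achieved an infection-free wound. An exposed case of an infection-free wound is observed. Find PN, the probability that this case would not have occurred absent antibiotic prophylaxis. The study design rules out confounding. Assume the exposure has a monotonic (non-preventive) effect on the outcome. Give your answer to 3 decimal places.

PN ≈ 0.802

p₁ = P(outcome | exposed) = 2074/4549 = 0.45592
p₀ = P(outcome | unexposed) = 93/1028 = 0.090467
Under exogeneity and monotonicity, PN = (p₁ − p₀) / p₁.
PN = (0.45592 − 0.090467) / 0.45592 = 0.36546 / 0.45592 ≈ 0.8016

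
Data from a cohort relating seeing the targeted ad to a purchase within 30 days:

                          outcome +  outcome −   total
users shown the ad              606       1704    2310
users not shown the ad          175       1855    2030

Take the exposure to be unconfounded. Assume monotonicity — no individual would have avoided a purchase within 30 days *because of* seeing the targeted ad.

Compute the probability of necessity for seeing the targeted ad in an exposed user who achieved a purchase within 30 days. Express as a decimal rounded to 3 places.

PN ≈ 0.671

p₁ = P(outcome | exposed) = 606/2310 = 0.26234
p₀ = P(outcome | unexposed) = 175/2030 = 0.086207
Under exogeneity and monotonicity, PN = (p₁ − p₀)/p₁.
PN = (0.26234 − 0.086207) / 0.26234 ≈ 0.6714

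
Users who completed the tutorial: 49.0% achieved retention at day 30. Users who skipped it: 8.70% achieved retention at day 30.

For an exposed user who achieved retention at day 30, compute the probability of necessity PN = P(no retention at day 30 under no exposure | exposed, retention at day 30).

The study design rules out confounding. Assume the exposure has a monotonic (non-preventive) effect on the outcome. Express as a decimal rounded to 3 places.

PN ≈ 0.822

p₁ = 0.49, p₀ = 0.087.
Under exogeneity and monotonicity, PN = (p₁ − p₀) / p₁.
PN = (0.49 − 0.087) / 0.49 = 0.403 / 0.49 ≈ 0.8224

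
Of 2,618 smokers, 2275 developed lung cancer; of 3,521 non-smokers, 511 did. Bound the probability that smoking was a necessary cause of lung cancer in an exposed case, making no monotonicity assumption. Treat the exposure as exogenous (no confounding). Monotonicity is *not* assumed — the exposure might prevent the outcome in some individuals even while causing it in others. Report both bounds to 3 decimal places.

0.833 ≤ PN ≤ 0.984

p₁ = P(outcome | exposed) = 2275/2618 = 0.86898
p₀ = P(outcome | unexposed) = 511/3521 = 0.14513
Under exogeneity alone the bounds on PN are max{0,(p₁−p₀)/p₁} ≤ PN ≤ min{1,(1−p₀)/p₁}.
  lower = (p₁ − p₀)/p₁ = 0.72385 / 0.86898 ≈ 0.8330
  upper = min{1, (1 − p₀)/p₁} = 0.85487 / 0.86898 ≈ 0.9838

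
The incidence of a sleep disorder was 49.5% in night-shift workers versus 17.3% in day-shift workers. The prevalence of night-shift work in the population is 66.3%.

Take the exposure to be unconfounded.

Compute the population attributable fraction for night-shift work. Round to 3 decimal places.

p₁ = 0.495, p₀ = 0.173.
Overall risk P(Y=1) = π·p₁ + (1−π)·p₀ = 0.663×0.495 + 0.337×0.173 = 0.38649.
Under exogeneity, PAF = [P(Y=1) − p₀] / P(Y=1).
PAF = (0.38649 − 0.173) / 0.38649 ≈ 0.5524

PAF ≈ 0.552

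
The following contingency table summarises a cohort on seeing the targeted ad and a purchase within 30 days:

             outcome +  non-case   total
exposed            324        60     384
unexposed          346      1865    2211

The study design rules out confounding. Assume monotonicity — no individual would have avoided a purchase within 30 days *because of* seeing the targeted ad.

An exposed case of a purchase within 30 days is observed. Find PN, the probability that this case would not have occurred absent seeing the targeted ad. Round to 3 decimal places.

PN ≈ 0.815

p₁ = P(outcome | exposed) = 324/384 = 0.84375
p₀ = P(outcome | unexposed) = 346/2211 = 0.15649
Under exogeneity and monotonicity, PN = (p₁ − p₀)/p₁.
PN = (0.84375 − 0.15649) / 0.84375 ≈ 0.8145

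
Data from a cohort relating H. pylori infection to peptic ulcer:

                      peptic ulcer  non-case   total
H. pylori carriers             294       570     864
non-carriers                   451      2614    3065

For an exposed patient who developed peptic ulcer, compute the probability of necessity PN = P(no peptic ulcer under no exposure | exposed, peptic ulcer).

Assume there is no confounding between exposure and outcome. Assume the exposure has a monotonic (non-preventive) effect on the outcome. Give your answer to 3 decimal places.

PN ≈ 0.568

p₁ = P(outcome | exposed) = 294/864 = 0.34028
p₀ = P(outcome | unexposed) = 451/3065 = 0.14715
Under exogeneity and monotonicity, PN = (p₁ − p₀) / p₁.
PN = (0.34028 − 0.14715) / 0.34028 = 0.19313 / 0.34028 ≈ 0.5676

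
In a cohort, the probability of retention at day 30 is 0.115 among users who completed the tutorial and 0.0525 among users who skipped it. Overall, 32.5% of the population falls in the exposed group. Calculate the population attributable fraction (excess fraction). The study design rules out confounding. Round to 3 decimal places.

PAF ≈ 0.279

Let p₁ = 0.115, p₀ = 0.0525.
Overall risk P(Y=1) = π·p₁ + (1−π)·p₀ = 0.325×0.115 + 0.675×0.0525 = 0.072813.
Under exogeneity, PAF = [P(Y=1) − p₀] / P(Y=1).
PAF = (0.072813 − 0.0525) / 0.072813 ≈ 0.2790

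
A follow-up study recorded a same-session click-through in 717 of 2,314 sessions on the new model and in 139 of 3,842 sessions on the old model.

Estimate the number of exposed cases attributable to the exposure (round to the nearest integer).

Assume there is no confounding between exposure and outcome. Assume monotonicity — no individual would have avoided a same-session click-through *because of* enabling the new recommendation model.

about 633 cases

p₁ = P(outcome | exposed) = 717/2314 = 0.30985
p₀ = P(outcome | unexposed) = 139/3842 = 0.036179
PN = (p₁ − p₀)/p₁ = (0.30985 − 0.036179) / 0.30985 ≈ 0.88324.
Attributable cases ≈ PN × (exposed cases) = 0.88324 × 717 ≈ 633.28.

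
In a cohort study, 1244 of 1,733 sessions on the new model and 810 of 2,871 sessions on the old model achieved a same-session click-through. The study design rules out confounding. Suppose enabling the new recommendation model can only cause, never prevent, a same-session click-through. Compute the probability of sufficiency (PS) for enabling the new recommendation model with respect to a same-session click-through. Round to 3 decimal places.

PS ≈ 0.607

p₁ = P(outcome | exposed) = 1244/1733 = 0.71783
p₀ = P(outcome | unexposed) = 810/2871 = 0.28213
Under exogeneity and monotonicity, PS = (p₁ − p₀) / (1 − p₀).
PS = (0.71783 − 0.28213) / (1 − 0.28213) = 0.4357 / 0.71787 ≈ 0.6069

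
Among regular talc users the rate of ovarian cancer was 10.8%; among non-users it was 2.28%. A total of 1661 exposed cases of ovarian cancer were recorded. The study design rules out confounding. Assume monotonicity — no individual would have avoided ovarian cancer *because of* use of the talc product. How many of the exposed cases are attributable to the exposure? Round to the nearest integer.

about 1310 cases

p₁ = 0.108, p₀ = 0.0228.
PN = (p₁ − p₀)/p₁ = (0.108 − 0.0228) / 0.108 ≈ 0.78889.
Attributable cases ≈ PN × (exposed cases) = 0.78889 × 1661 ≈ 1310.34.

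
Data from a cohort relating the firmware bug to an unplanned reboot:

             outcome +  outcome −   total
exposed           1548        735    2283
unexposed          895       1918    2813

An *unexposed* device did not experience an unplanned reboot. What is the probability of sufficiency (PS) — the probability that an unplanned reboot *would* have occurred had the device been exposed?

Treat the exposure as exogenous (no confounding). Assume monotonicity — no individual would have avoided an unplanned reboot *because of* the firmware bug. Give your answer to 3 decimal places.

PS ≈ 0.528

p₁ = P(outcome | exposed) = 1548/2283 = 0.67806
p₀ = P(outcome | unexposed) = 895/2813 = 0.31817
Under exogeneity and monotonicity, PS = (p₁ − p₀) / (1 − p₀).
PS = (0.67806 − 0.31817) / (1 − 0.31817) = 0.35989 / 0.68183 ≈ 0.5278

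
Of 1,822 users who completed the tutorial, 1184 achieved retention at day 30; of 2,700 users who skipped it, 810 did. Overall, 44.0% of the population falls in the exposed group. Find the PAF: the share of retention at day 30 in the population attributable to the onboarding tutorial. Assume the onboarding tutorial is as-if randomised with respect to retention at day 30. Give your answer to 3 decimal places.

p₁ = P(outcome | exposed) = 1184/1822 = 0.64984
p₀ = P(outcome | unexposed) = 810/2700 = 0.3
Overall risk P(Y=1) = π·p₁ + (1−π)·p₀ = 0.44×0.64984 + 0.56×0.3 = 0.45393.
Under exogeneity, PAF = [P(Y=1) − p₀] / P(Y=1).
PAF = (0.45393 − 0.3) / 0.45393 ≈ 0.3391

PAF ≈ 0.339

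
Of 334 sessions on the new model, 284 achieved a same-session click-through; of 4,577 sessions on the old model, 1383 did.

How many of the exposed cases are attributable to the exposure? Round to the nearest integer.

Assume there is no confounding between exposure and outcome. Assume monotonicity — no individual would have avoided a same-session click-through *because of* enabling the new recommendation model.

p₁ = P(outcome | exposed) = 284/334 = 0.8503
p₀ = P(outcome | unexposed) = 1383/4577 = 0.30216
PN = (p₁ − p₀)/p₁ = (0.8503 − 0.30216) / 0.8503 ≈ 0.64464.
Attributable cases ≈ PN × (exposed cases) = 0.64464 × 284 ≈ 183.08.

about 183 cases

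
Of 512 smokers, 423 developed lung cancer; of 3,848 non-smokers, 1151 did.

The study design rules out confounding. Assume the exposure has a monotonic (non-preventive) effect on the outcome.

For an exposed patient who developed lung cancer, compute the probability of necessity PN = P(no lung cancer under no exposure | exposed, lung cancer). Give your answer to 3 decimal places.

PN ≈ 0.638

p₁ = P(outcome | exposed) = 423/512 = 0.82617
p₀ = P(outcome | unexposed) = 1151/3848 = 0.29912
Under exogeneity and monotonicity, PN = (p₁ − p₀) / p₁.
PN = (0.82617 − 0.29912) / 0.82617 = 0.52706 / 0.82617 ≈ 0.6379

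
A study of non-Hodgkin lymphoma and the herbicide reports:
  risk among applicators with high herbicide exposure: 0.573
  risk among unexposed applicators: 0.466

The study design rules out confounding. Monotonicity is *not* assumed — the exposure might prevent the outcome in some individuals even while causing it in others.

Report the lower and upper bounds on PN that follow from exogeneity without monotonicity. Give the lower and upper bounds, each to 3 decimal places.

0.187 ≤ PN ≤ 0.932

Let p₁ = 0.573, p₀ = 0.466.
Under exogeneity alone the bounds on PN are max{0,(p₁−p₀)/p₁} ≤ PN ≤ min{1,(1−p₀)/p₁}.
  lower = (p₁ − p₀)/p₁ = 0.107 / 0.573 ≈ 0.1867
  upper = min{1, (1 − p₀)/p₁} = 0.534 / 0.573 ≈ 0.9319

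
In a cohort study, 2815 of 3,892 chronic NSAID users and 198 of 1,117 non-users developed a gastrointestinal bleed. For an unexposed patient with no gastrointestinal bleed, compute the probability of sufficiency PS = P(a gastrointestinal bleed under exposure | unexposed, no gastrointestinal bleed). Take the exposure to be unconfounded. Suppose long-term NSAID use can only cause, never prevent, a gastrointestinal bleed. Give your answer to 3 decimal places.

PS ≈ 0.664

p₁ = P(outcome | exposed) = 2815/3892 = 0.72328
p₀ = P(outcome | unexposed) = 198/1117 = 0.17726
Under exogeneity and monotonicity, PS = (p₁ − p₀) / (1 − p₀).
PS = (0.72328 − 0.17726) / (1 − 0.17726) = 0.54602 / 0.82274 ≈ 0.6637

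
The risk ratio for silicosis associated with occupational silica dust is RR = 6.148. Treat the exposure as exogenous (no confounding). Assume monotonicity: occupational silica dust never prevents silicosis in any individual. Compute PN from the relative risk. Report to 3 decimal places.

PN ≈ 0.837

Under exogeneity and monotonicity, PN = (RR − 1) / RR = 1 − 1/RR.
PN = (6.148 − 1) / 6.148 = 5.148 / 6.148 ≈ 0.8373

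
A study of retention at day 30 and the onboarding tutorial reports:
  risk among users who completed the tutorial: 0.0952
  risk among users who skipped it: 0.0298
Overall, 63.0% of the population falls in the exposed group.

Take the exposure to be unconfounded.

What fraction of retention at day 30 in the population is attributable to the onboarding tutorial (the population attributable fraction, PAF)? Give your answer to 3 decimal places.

PAF ≈ 0.580

Let p₁ = 0.0952, p₀ = 0.0298.
Overall risk P(Y=1) = π·p₁ + (1−π)·p₀ = 0.63×0.0952 + 0.37×0.0298 = 0.071002.
Under exogeneity, PAF = [P(Y=1) − p₀] / P(Y=1).
PAF = (0.071002 − 0.0298) / 0.071002 ≈ 0.5803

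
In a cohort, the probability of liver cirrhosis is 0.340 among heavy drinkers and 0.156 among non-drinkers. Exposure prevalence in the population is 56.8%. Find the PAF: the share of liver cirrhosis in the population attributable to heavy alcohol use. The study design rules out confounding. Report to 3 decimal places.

PAF ≈ 0.401

Let p₁ = 0.34, p₀ = 0.156.
Overall risk P(Y=1) = π·p₁ + (1−π)·p₀ = 0.568×0.34 + 0.432×0.156 = 0.26051.
Under exogeneity, PAF = [P(Y=1) − p₀] / P(Y=1).
PAF = (0.26051 − 0.156) / 0.26051 ≈ 0.4012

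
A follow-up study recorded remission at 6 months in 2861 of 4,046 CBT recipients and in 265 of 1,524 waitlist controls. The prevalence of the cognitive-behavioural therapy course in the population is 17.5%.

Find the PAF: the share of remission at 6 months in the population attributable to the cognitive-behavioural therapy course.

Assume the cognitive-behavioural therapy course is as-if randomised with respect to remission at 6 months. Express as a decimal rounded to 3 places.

p₁ = P(outcome | exposed) = 2861/4046 = 0.70712
p₀ = P(outcome | unexposed) = 265/1524 = 0.17388
Overall risk P(Y=1) = π·p₁ + (1−π)·p₀ = 0.175×0.70712 + 0.825×0.17388 = 0.2672.
Under exogeneity, PAF = [P(Y=1) − p₀] / P(Y=1).
PAF = (0.2672 − 0.17388) / 0.2672 ≈ 0.3492

PAF ≈ 0.349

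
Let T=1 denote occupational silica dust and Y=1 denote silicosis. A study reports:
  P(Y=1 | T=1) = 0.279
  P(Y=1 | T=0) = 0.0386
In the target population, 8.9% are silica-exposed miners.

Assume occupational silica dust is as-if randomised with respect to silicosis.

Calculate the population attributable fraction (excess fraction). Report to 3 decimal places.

PAF ≈ 0.357

Let p₁ = 0.279, p₀ = 0.0386.
Overall risk P(Y=1) = π·p₁ + (1−π)·p₀ = 0.089×0.279 + 0.911×0.0386 = 0.059996.
Under exogeneity, PAF = [P(Y=1) − p₀] / P(Y=1).
PAF = (0.059996 − 0.0386) / 0.059996 ≈ 0.3566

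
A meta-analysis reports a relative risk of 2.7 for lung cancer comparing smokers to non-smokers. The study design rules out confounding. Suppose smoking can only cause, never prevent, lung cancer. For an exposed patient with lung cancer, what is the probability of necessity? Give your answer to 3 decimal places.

PN ≈ 0.630

Under exogeneity and monotonicity, PN = (RR − 1) / RR = 1 − 1/RR.
PN = (2.7 − 1) / 2.7 = 1.7 / 2.7 ≈ 0.6296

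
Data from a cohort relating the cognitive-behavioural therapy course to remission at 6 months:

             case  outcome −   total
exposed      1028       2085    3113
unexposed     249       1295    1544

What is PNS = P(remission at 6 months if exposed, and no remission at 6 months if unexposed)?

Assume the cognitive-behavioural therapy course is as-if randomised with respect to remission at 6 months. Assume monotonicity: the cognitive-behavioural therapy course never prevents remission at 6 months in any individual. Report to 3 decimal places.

p₁ = P(outcome | exposed) = 1028/3113 = 0.33023
p₀ = P(outcome | unexposed) = 249/1544 = 0.16127
Under exogeneity and monotonicity, PNS = p₁ − p₀.
PNS = 0.33023 − 0.16127 = 0.16896

PNS ≈ 0.169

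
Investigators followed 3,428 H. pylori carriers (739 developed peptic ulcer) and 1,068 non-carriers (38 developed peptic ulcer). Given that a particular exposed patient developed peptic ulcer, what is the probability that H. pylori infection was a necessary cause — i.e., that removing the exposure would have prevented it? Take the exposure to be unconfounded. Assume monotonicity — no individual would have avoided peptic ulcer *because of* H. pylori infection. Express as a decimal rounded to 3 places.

PN ≈ 0.835

p₁ = P(outcome | exposed) = 739/3428 = 0.21558
p₀ = P(outcome | unexposed) = 38/1068 = 0.035581
Under exogeneity and monotonicity, PN = (p₁ − p₀) / p₁.
PN = (0.21558 − 0.035581) / 0.21558 = 0.18 / 0.21558 ≈ 0.8350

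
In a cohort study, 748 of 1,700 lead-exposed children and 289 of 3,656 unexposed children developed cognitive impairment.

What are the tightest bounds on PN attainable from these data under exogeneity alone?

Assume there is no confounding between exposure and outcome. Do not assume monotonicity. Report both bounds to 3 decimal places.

0.820 ≤ PN ≤ 1.000

p₁ = P(outcome | exposed) = 748/1700 = 0.44
p₀ = P(outcome | unexposed) = 289/3656 = 0.079048
Under exogeneity alone the bounds on PN are max{0,(p₁−p₀)/p₁} ≤ PN ≤ min{1,(1−p₀)/p₁}.
  lower = (p₁ − p₀)/p₁ = 0.36095 / 0.44 ≈ 0.8203
  upper = min{1, (1 − p₀)/p₁} = 0.92095 / 0.44 ≈ 2.0931 → capped at 1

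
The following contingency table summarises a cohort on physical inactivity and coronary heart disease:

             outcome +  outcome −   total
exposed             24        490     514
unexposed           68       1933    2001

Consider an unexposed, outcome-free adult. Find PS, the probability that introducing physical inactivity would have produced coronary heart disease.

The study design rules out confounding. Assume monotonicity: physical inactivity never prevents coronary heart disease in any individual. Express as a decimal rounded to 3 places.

p₁ = P(outcome | exposed) = 24/514 = 0.046693
p₀ = P(outcome | unexposed) = 68/2001 = 0.033983
Under exogeneity and monotonicity, PS = (p₁ − p₀)/(1 − p₀).
PS = (0.046693 − 0.033983) / 0.96602 ≈ 0.0132

PS ≈ 0.013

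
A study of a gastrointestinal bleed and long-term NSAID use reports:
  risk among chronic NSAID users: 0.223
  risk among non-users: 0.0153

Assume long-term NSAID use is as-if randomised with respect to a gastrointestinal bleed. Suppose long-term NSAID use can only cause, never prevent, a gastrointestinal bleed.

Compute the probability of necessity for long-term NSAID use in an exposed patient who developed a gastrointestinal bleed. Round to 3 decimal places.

PN ≈ 0.931

Let p₁ = 0.223, p₀ = 0.0153.
Under exogeneity and monotonicity, PN = (p₁ − p₀) / p₁.
PN = (0.223 − 0.0153) / 0.223 = 0.2077 / 0.223 ≈ 0.9314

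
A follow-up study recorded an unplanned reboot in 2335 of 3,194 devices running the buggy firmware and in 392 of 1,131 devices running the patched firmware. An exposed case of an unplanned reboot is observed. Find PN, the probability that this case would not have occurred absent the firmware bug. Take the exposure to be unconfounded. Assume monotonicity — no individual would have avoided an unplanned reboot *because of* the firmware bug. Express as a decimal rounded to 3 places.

p₁ = P(outcome | exposed) = 2335/3194 = 0.73106
p₀ = P(outcome | unexposed) = 392/1131 = 0.3466
Under exogeneity and monotonicity, PN = (p₁ − p₀) / p₁.
PN = (0.73106 − 0.3466) / 0.73106 = 0.38446 / 0.73106 ≈ 0.5259

PN ≈ 0.526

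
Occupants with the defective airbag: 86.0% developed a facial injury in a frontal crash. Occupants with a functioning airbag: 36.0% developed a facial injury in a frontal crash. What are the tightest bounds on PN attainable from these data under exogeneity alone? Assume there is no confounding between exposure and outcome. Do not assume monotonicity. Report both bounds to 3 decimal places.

0.581 ≤ PN ≤ 0.744

p₁ = 0.86, p₀ = 0.36.
Under exogeneity alone the bounds on PN are max{0,(p₁−p₀)/p₁} ≤ PN ≤ min{1,(1−p₀)/p₁}.
  lower = (p₁ − p₀)/p₁ = 0.5 / 0.86 ≈ 0.5814
  upper = min{1, (1 − p₀)/p₁} = 0.64 / 0.86 ≈ 0.7442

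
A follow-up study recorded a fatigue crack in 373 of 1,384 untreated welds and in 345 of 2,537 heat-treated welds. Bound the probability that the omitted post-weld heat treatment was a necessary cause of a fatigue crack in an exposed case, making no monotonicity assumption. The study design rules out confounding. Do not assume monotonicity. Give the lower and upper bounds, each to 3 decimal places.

0.495 ≤ PN ≤ 1.000

p₁ = P(outcome | exposed) = 373/1384 = 0.26951
p₀ = P(outcome | unexposed) = 345/2537 = 0.13599
Under exogeneity alone the bounds on PN are max{0,(p₁−p₀)/p₁} ≤ PN ≤ min{1,(1−p₀)/p₁}.
  lower = (p₁ − p₀)/p₁ = 0.13352 / 0.26951 ≈ 0.4954
  upper = min{1, (1 − p₀)/p₁} = 0.86401 / 0.26951 ≈ 3.2059 → capped at 1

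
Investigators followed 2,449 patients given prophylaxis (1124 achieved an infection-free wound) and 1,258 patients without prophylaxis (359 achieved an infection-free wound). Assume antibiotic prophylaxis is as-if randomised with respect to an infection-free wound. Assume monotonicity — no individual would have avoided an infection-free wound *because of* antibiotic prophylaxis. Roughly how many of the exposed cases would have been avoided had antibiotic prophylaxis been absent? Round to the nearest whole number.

about 425 cases

p₁ = P(outcome | exposed) = 1124/2449 = 0.45896
p₀ = P(outcome | unexposed) = 359/1258 = 0.28537
PN = (p₁ − p₀)/p₁ = (0.45896 − 0.28537) / 0.45896 ≈ 0.37822.
Attributable cases ≈ PN × (exposed cases) = 0.37822 × 1124 ≈ 425.12.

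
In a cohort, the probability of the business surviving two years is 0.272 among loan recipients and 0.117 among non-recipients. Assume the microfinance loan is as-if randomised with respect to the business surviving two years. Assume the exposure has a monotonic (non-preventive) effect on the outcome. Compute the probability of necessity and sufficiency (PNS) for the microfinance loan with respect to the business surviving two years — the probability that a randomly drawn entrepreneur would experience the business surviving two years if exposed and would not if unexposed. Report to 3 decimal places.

PNS ≈ 0.155

Let p₁ = 0.272, p₀ = 0.117.
Under exogeneity and monotonicity, PNS = p₁ − p₀.
PNS = 0.272 − 0.117 = 0.155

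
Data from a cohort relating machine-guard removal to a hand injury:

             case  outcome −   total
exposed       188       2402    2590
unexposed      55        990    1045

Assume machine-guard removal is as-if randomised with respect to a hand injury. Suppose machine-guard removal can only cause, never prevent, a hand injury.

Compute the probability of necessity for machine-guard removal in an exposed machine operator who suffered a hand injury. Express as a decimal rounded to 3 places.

p₁ = P(outcome | exposed) = 188/2590 = 0.072587
p₀ = P(outcome | unexposed) = 55/1045 = 0.052632
Under exogeneity and monotonicity, PN = (p₁ − p₀)/p₁.
PN = (0.072587 − 0.052632) / 0.072587 ≈ 0.2749

PN ≈ 0.275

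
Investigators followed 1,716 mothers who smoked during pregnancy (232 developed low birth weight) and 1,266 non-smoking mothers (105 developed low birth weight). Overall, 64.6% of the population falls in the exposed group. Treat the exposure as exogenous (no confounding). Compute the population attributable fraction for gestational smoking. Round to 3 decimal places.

PAF ≈ 0.289

p₁ = P(outcome | exposed) = 232/1716 = 0.1352
p₀ = P(outcome | unexposed) = 105/1266 = 0.082938
Overall risk P(Y=1) = π·p₁ + (1−π)·p₀ = 0.646×0.1352 + 0.354×0.082938 = 0.1167.
Under exogeneity, PAF = [P(Y=1) − p₀] / P(Y=1).
PAF = (0.1167 − 0.082938) / 0.1167 ≈ 0.2893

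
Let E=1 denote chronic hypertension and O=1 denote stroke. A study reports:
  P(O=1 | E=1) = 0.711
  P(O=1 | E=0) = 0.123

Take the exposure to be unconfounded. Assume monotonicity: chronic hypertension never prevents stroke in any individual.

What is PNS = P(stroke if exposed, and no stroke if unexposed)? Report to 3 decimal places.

PNS ≈ 0.588

Let p₁ = 0.711, p₀ = 0.123.
Under exogeneity and monotonicity, PNS = p₁ − p₀.
PNS = 0.711 − 0.123 = 0.588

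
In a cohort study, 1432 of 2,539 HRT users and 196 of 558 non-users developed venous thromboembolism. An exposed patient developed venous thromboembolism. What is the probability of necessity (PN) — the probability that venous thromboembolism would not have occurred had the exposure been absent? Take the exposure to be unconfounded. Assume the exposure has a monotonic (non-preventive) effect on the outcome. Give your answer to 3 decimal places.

PN ≈ 0.377

p₁ = P(outcome | exposed) = 1432/2539 = 0.564
p₀ = P(outcome | unexposed) = 196/558 = 0.35125
Under exogeneity and monotonicity, PN = (p₁ − p₀) / p₁.
PN = (0.564 − 0.35125) / 0.564 = 0.21275 / 0.564 ≈ 0.3772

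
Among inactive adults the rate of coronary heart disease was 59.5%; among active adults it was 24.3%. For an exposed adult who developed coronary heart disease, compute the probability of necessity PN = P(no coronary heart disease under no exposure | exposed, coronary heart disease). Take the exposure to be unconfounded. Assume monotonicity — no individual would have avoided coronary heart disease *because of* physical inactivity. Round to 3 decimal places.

PN ≈ 0.592

p₁ = 0.595, p₀ = 0.243.
Under exogeneity and monotonicity, PN = (p₁ − p₀) / p₁.
PN = (0.595 − 0.243) / 0.595 = 0.352 / 0.595 ≈ 0.5916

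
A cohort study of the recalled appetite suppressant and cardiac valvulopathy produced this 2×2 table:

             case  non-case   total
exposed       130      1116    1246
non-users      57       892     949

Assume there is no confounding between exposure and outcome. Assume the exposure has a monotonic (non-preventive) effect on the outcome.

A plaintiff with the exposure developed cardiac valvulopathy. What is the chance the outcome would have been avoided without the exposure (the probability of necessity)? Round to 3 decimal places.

PN ≈ 0.424

p₁ = P(outcome | exposed) = 130/1246 = 0.10433
p₀ = P(outcome | unexposed) = 57/949 = 0.060063
Under exogeneity and monotonicity, PN = (p₁ − p₀)/p₁.
PN = (0.10433 − 0.060063) / 0.10433 ≈ 0.4243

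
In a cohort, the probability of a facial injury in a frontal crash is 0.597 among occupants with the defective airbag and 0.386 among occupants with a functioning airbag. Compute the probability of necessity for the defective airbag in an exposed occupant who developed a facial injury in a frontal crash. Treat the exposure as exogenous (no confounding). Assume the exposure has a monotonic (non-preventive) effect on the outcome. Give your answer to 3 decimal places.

PN ≈ 0.353

Let p₁ = 0.597, p₀ = 0.386.
Under exogeneity and monotonicity, PN = (p₁ − p₀) / p₁.
PN = (0.597 − 0.386) / 0.597 = 0.211 / 0.597 ≈ 0.3534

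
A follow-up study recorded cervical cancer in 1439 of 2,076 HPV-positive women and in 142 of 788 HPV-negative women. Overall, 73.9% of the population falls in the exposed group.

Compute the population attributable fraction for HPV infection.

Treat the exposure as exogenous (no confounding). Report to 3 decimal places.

PAF ≈ 0.678

p₁ = P(outcome | exposed) = 1439/2076 = 0.69316
p₀ = P(outcome | unexposed) = 142/788 = 0.1802
Overall risk P(Y=1) = π·p₁ + (1−π)·p₀ = 0.739×0.69316 + 0.261×0.1802 = 0.55928.
Under exogeneity, PAF = [P(Y=1) − p₀] / P(Y=1).
PAF = (0.55928 − 0.1802) / 0.55928 ≈ 0.6778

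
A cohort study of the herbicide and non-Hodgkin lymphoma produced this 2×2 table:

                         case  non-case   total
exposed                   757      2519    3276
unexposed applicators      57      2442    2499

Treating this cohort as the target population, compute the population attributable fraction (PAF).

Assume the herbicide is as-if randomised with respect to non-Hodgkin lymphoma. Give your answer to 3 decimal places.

PAF ≈ 0.838

p₁ = P(outcome | exposed) = 757/3276 = 0.23107
p₀ = P(outcome | unexposed) = 57/2499 = 0.022809
Exposure prevalence π = 3276/5775 = 0.56727; overall risk P(Y=1) = 0.14095.
Under exogeneity, PAF = [P(Y=1) − p₀]/P(Y=1).
PAF = (0.14095 − 0.022809) / 0.14095 ≈ 0.8382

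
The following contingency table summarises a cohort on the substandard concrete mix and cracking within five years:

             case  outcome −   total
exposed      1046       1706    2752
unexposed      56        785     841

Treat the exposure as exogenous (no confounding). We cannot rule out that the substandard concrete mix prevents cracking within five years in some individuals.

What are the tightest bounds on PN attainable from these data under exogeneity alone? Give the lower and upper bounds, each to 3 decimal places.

p₁ = P(outcome | exposed) = 1046/2752 = 0.38009
p₀ = P(outcome | unexposed) = 56/841 = 0.066587
Under exogeneity alone the bounds on PN are max{0,(p₁−p₀)/p₁} ≤ PN ≤ min{1,(1−p₀)/p₁}.
  lower = (p₁ − p₀)/p₁ = 0.3135 / 0.38009 ≈ 0.8248
  upper = min{1, (1 − p₀)/p₁} = 0.93341 / 0.38009 ≈ 2.4558 → capped at 1

0.825 ≤ PN ≤ 1.000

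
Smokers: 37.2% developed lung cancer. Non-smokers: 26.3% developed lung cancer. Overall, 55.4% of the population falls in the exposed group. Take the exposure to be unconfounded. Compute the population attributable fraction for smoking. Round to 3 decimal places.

p₁ = 0.372, p₀ = 0.263.
Overall risk P(Y=1) = π·p₁ + (1−π)·p₀ = 0.554×0.372 + 0.446×0.263 = 0.32339.
Under exogeneity, PAF = [P(Y=1) − p₀] / P(Y=1).
PAF = (0.32339 − 0.263) / 0.32339 ≈ 0.1867

PAF ≈ 0.187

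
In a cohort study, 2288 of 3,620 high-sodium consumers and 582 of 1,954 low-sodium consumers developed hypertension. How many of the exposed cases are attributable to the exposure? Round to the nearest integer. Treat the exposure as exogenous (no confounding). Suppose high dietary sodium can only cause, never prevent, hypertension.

p₁ = P(outcome | exposed) = 2288/3620 = 0.63204
p₀ = P(outcome | unexposed) = 582/1954 = 0.29785
PN = (p₁ − p₀)/p₁ = (0.63204 − 0.29785) / 0.63204 ≈ 0.52875.
Attributable cases ≈ PN × (exposed cases) = 0.52875 × 2288 ≈ 1209.78.

about 1210 cases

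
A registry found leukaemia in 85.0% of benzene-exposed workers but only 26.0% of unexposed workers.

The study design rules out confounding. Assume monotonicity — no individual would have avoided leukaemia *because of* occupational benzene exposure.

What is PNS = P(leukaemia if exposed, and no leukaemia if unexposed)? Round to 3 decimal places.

p₁ = 0.85, p₀ = 0.26.
Under exogeneity and monotonicity, PNS = p₁ − p₀.
PNS = 0.85 − 0.26 = 0.59

PNS ≈ 0.590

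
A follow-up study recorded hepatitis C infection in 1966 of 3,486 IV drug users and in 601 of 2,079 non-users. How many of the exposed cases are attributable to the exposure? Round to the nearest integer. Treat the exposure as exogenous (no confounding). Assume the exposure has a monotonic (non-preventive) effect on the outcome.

about 958 cases

p₁ = P(outcome | exposed) = 1966/3486 = 0.56397
p₀ = P(outcome | unexposed) = 601/2079 = 0.28908
PN = (p₁ − p₀)/p₁ = (0.56397 − 0.28908) / 0.56397 ≈ 0.48742.
Attributable cases ≈ PN × (exposed cases) = 0.48742 × 1966 ≈ 958.26.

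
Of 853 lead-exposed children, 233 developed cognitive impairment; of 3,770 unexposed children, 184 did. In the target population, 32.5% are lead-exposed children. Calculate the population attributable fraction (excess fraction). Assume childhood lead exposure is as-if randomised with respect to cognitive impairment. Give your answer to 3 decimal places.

p₁ = P(outcome | exposed) = 233/853 = 0.27315
p₀ = P(outcome | unexposed) = 184/3770 = 0.048806
Overall risk P(Y=1) = π·p₁ + (1−π)·p₀ = 0.325×0.27315 + 0.675×0.048806 = 0.12172.
Under exogeneity, PAF = [P(Y=1) − p₀] / P(Y=1).
PAF = (0.12172 − 0.048806) / 0.12172 ≈ 0.5990

PAF ≈ 0.599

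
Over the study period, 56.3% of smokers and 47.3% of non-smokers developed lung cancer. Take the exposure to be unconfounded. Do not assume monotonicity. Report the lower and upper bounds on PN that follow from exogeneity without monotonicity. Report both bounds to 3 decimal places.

0.160 ≤ PN ≤ 0.936

p₁ = 0.563, p₀ = 0.473.
Under exogeneity alone the bounds on PN are max{0,(p₁−p₀)/p₁} ≤ PN ≤ min{1,(1−p₀)/p₁}.
  lower = (p₁ − p₀)/p₁ = 0.09 / 0.563 ≈ 0.1599
  upper = min{1, (1 − p₀)/p₁} = 0.527 / 0.563 ≈ 0.9361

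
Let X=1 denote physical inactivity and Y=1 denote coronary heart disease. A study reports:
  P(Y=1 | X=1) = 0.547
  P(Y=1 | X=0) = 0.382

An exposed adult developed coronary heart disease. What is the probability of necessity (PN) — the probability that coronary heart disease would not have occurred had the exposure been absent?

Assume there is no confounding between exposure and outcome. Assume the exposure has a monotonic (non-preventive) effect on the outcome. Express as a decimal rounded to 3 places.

Let p₁ = 0.547, p₀ = 0.382.
Under exogeneity and monotonicity, PN = (p₁ − p₀) / p₁.
PN = (0.547 − 0.382) / 0.547 = 0.165 / 0.547 ≈ 0.3016

PN ≈ 0.302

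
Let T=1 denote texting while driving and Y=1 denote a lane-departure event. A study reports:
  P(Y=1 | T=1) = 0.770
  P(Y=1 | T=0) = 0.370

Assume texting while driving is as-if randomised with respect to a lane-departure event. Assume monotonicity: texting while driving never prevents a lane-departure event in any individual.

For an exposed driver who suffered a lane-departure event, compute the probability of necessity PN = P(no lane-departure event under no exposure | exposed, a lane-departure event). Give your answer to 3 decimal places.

Let p₁ = 0.77, p₀ = 0.37.
Under exogeneity and monotonicity, PN = (p₁ − p₀) / p₁.
PN = (0.77 − 0.37) / 0.77 = 0.4 / 0.77 ≈ 0.5195

PN ≈ 0.519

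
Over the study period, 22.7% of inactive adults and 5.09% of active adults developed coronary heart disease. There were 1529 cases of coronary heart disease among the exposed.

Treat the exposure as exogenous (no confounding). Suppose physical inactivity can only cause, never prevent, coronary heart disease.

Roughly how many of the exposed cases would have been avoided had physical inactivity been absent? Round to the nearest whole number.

about 1186 cases

p₁ = 0.227, p₀ = 0.0509.
PN = (p₁ − p₀)/p₁ = (0.227 − 0.0509) / 0.227 ≈ 0.77577.
Attributable cases ≈ PN × (exposed cases) = 0.77577 × 1529 ≈ 1186.15.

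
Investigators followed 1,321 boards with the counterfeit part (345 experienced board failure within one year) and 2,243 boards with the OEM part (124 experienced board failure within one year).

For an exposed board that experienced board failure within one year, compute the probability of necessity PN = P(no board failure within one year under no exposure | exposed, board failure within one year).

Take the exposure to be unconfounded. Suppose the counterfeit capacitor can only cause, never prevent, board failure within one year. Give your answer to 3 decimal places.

p₁ = P(outcome | exposed) = 345/1321 = 0.26117
p₀ = P(outcome | unexposed) = 124/2243 = 0.055283
Under exogeneity and monotonicity, PN = (p₁ − p₀) / p₁.
PN = (0.26117 − 0.055283) / 0.26117 = 0.20588 / 0.26117 ≈ 0.7883

PN ≈ 0.788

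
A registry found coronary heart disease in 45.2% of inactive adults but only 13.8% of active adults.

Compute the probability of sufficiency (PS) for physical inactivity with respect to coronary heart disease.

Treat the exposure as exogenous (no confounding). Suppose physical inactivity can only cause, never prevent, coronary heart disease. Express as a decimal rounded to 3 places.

PS ≈ 0.364

p₁ = 0.452, p₀ = 0.138.
Under exogeneity and monotonicity, PS = (p₁ − p₀) / (1 − p₀).
PS = (0.452 − 0.138) / (1 − 0.138) = 0.314 / 0.862 ≈ 0.3643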